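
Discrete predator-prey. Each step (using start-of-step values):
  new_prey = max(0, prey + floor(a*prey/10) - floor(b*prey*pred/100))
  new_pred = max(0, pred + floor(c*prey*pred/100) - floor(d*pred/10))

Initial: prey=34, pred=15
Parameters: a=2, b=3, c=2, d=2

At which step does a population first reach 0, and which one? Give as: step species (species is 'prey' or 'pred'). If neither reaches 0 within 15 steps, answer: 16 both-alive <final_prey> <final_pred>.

Step 1: prey: 34+6-15=25; pred: 15+10-3=22
Step 2: prey: 25+5-16=14; pred: 22+11-4=29
Step 3: prey: 14+2-12=4; pred: 29+8-5=32
Step 4: prey: 4+0-3=1; pred: 32+2-6=28
Step 5: prey: 1+0-0=1; pred: 28+0-5=23
Step 6: prey: 1+0-0=1; pred: 23+0-4=19
Step 7: prey: 1+0-0=1; pred: 19+0-3=16
Step 8: prey: 1+0-0=1; pred: 16+0-3=13
Step 9: prey: 1+0-0=1; pred: 13+0-2=11
Step 10: prey: 1+0-0=1; pred: 11+0-2=9
Step 11: prey: 1+0-0=1; pred: 9+0-1=8
Step 12: prey: 1+0-0=1; pred: 8+0-1=7
Step 13: prey: 1+0-0=1; pred: 7+0-1=6
Step 14: prey: 1+0-0=1; pred: 6+0-1=5
Step 15: prey: 1+0-0=1; pred: 5+0-1=4
No extinction within 15 steps

Answer: 16 both-alive 1 4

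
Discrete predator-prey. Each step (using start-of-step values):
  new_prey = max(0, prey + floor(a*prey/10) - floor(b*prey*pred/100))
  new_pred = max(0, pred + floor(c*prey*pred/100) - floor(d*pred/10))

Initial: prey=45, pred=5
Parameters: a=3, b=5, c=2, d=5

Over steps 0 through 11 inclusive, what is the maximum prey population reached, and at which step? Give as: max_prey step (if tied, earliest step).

Answer: 47 1

Derivation:
Step 1: prey: 45+13-11=47; pred: 5+4-2=7
Step 2: prey: 47+14-16=45; pred: 7+6-3=10
Step 3: prey: 45+13-22=36; pred: 10+9-5=14
Step 4: prey: 36+10-25=21; pred: 14+10-7=17
Step 5: prey: 21+6-17=10; pred: 17+7-8=16
Step 6: prey: 10+3-8=5; pred: 16+3-8=11
Step 7: prey: 5+1-2=4; pred: 11+1-5=7
Step 8: prey: 4+1-1=4; pred: 7+0-3=4
Step 9: prey: 4+1-0=5; pred: 4+0-2=2
Step 10: prey: 5+1-0=6; pred: 2+0-1=1
Step 11: prey: 6+1-0=7; pred: 1+0-0=1
Max prey = 47 at step 1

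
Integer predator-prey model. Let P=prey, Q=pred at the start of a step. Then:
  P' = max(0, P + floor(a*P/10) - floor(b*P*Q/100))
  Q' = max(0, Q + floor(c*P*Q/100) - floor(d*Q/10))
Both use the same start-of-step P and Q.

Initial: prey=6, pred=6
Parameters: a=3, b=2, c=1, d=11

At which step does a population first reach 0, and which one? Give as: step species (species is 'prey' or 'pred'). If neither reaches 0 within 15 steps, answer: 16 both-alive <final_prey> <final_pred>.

Answer: 1 pred

Derivation:
Step 1: prey: 6+1-0=7; pred: 6+0-6=0
First extinction: pred at step 1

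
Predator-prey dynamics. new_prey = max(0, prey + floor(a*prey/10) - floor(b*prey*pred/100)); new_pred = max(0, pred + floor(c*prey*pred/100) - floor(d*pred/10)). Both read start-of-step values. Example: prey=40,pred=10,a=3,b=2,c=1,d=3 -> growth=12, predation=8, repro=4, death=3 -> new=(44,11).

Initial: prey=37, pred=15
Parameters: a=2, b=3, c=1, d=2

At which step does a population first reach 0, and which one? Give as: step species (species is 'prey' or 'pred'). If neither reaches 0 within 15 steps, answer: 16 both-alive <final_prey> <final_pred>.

Answer: 16 both-alive 3 4

Derivation:
Step 1: prey: 37+7-16=28; pred: 15+5-3=17
Step 2: prey: 28+5-14=19; pred: 17+4-3=18
Step 3: prey: 19+3-10=12; pred: 18+3-3=18
Step 4: prey: 12+2-6=8; pred: 18+2-3=17
Step 5: prey: 8+1-4=5; pred: 17+1-3=15
Step 6: prey: 5+1-2=4; pred: 15+0-3=12
Step 7: prey: 4+0-1=3; pred: 12+0-2=10
Step 8: prey: 3+0-0=3; pred: 10+0-2=8
Step 9: prey: 3+0-0=3; pred: 8+0-1=7
Step 10: prey: 3+0-0=3; pred: 7+0-1=6
Step 11: prey: 3+0-0=3; pred: 6+0-1=5
Step 12: prey: 3+0-0=3; pred: 5+0-1=4
Step 13: prey: 3+0-0=3; pred: 4+0-0=4
Steps 14-15: state stable at prey=3, pred=4 (no change)
No extinction within 15 steps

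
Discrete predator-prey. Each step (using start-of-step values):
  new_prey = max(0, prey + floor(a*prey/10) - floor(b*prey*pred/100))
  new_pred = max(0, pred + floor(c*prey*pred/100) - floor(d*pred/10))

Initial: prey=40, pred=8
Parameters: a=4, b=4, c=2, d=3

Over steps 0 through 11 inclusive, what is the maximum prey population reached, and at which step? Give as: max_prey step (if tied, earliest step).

Step 1: prey: 40+16-12=44; pred: 8+6-2=12
Step 2: prey: 44+17-21=40; pred: 12+10-3=19
Step 3: prey: 40+16-30=26; pred: 19+15-5=29
Step 4: prey: 26+10-30=6; pred: 29+15-8=36
Step 5: prey: 6+2-8=0; pred: 36+4-10=30
Step 6: prey: 0+0-0=0; pred: 30+0-9=21
Step 7: prey: 0+0-0=0; pred: 21+0-6=15
Step 8: prey: 0+0-0=0; pred: 15+0-4=11
Step 9: prey: 0+0-0=0; pred: 11+0-3=8
Step 10: prey: 0+0-0=0; pred: 8+0-2=6
Step 11: prey: 0+0-0=0; pred: 6+0-1=5
Max prey = 44 at step 1

Answer: 44 1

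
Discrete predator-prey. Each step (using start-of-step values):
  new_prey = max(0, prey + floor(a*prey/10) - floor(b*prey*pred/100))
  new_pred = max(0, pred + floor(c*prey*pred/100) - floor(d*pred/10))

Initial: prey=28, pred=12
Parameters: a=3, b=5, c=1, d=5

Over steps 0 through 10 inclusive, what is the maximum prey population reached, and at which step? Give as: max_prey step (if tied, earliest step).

Step 1: prey: 28+8-16=20; pred: 12+3-6=9
Step 2: prey: 20+6-9=17; pred: 9+1-4=6
Step 3: prey: 17+5-5=17; pred: 6+1-3=4
Step 4: prey: 17+5-3=19; pred: 4+0-2=2
Step 5: prey: 19+5-1=23; pred: 2+0-1=1
Step 6: prey: 23+6-1=28; pred: 1+0-0=1
Step 7: prey: 28+8-1=35; pred: 1+0-0=1
Step 8: prey: 35+10-1=44; pred: 1+0-0=1
Step 9: prey: 44+13-2=55; pred: 1+0-0=1
Step 10: prey: 55+16-2=69; pred: 1+0-0=1
Max prey = 69 at step 10

Answer: 69 10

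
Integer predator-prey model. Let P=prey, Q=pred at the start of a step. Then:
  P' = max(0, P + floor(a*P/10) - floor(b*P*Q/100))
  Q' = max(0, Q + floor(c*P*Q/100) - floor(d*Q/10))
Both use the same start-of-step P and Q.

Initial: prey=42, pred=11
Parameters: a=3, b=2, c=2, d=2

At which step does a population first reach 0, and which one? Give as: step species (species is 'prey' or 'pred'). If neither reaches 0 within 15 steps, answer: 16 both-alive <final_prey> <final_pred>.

Step 1: prey: 42+12-9=45; pred: 11+9-2=18
Step 2: prey: 45+13-16=42; pred: 18+16-3=31
Step 3: prey: 42+12-26=28; pred: 31+26-6=51
Step 4: prey: 28+8-28=8; pred: 51+28-10=69
Step 5: prey: 8+2-11=0; pred: 69+11-13=67
First extinction: prey at step 5

Answer: 5 prey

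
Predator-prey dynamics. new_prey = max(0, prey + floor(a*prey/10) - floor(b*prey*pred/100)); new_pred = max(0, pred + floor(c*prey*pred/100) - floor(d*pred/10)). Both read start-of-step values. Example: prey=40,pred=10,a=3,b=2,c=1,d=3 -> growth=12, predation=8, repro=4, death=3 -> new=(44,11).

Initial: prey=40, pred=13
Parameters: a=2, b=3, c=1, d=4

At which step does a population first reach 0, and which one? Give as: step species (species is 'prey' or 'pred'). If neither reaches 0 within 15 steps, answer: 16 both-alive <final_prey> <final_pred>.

Answer: 16 both-alive 53 2

Derivation:
Step 1: prey: 40+8-15=33; pred: 13+5-5=13
Step 2: prey: 33+6-12=27; pred: 13+4-5=12
Step 3: prey: 27+5-9=23; pred: 12+3-4=11
Step 4: prey: 23+4-7=20; pred: 11+2-4=9
Step 5: prey: 20+4-5=19; pred: 9+1-3=7
Step 6: prey: 19+3-3=19; pred: 7+1-2=6
Step 7: prey: 19+3-3=19; pred: 6+1-2=5
Step 8: prey: 19+3-2=20; pred: 5+0-2=3
Step 9: prey: 20+4-1=23; pred: 3+0-1=2
Step 10: prey: 23+4-1=26; pred: 2+0-0=2
Step 11: prey: 26+5-1=30; pred: 2+0-0=2
Step 12: prey: 30+6-1=35; pred: 2+0-0=2
Step 13: prey: 35+7-2=40; pred: 2+0-0=2
Step 14: prey: 40+8-2=46; pred: 2+0-0=2
Step 15: prey: 46+9-2=53; pred: 2+0-0=2
No extinction within 15 steps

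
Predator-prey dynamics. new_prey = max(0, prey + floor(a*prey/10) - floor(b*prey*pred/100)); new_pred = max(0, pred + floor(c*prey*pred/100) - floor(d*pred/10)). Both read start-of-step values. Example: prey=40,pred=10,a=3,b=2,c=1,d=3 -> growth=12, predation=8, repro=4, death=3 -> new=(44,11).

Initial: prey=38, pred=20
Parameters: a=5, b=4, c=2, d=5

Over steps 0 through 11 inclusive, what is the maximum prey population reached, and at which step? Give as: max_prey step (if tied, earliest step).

Answer: 41 11

Derivation:
Step 1: prey: 38+19-30=27; pred: 20+15-10=25
Step 2: prey: 27+13-27=13; pred: 25+13-12=26
Step 3: prey: 13+6-13=6; pred: 26+6-13=19
Step 4: prey: 6+3-4=5; pred: 19+2-9=12
Step 5: prey: 5+2-2=5; pred: 12+1-6=7
Step 6: prey: 5+2-1=6; pred: 7+0-3=4
Step 7: prey: 6+3-0=9; pred: 4+0-2=2
Step 8: prey: 9+4-0=13; pred: 2+0-1=1
Step 9: prey: 13+6-0=19; pred: 1+0-0=1
Step 10: prey: 19+9-0=28; pred: 1+0-0=1
Step 11: prey: 28+14-1=41; pred: 1+0-0=1
Max prey = 41 at step 11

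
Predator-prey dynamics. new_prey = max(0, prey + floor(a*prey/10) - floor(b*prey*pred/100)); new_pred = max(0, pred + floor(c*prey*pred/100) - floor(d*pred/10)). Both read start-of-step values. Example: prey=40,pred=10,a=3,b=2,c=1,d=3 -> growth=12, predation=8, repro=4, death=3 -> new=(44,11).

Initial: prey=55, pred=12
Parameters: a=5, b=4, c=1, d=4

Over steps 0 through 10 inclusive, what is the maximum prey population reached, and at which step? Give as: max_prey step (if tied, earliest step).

Step 1: prey: 55+27-26=56; pred: 12+6-4=14
Step 2: prey: 56+28-31=53; pred: 14+7-5=16
Step 3: prey: 53+26-33=46; pred: 16+8-6=18
Step 4: prey: 46+23-33=36; pred: 18+8-7=19
Step 5: prey: 36+18-27=27; pred: 19+6-7=18
Step 6: prey: 27+13-19=21; pred: 18+4-7=15
Step 7: prey: 21+10-12=19; pred: 15+3-6=12
Step 8: prey: 19+9-9=19; pred: 12+2-4=10
Step 9: prey: 19+9-7=21; pred: 10+1-4=7
Step 10: prey: 21+10-5=26; pred: 7+1-2=6
Max prey = 56 at step 1

Answer: 56 1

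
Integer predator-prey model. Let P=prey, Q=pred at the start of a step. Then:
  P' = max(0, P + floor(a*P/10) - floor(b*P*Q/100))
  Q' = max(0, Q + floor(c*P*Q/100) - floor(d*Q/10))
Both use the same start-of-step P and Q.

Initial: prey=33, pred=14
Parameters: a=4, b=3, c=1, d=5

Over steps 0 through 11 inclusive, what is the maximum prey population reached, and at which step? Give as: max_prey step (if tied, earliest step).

Answer: 103 9

Derivation:
Step 1: prey: 33+13-13=33; pred: 14+4-7=11
Step 2: prey: 33+13-10=36; pred: 11+3-5=9
Step 3: prey: 36+14-9=41; pred: 9+3-4=8
Step 4: prey: 41+16-9=48; pred: 8+3-4=7
Step 5: prey: 48+19-10=57; pred: 7+3-3=7
Step 6: prey: 57+22-11=68; pred: 7+3-3=7
Step 7: prey: 68+27-14=81; pred: 7+4-3=8
Step 8: prey: 81+32-19=94; pred: 8+6-4=10
Step 9: prey: 94+37-28=103; pred: 10+9-5=14
Step 10: prey: 103+41-43=101; pred: 14+14-7=21
Step 11: prey: 101+40-63=78; pred: 21+21-10=32
Max prey = 103 at step 9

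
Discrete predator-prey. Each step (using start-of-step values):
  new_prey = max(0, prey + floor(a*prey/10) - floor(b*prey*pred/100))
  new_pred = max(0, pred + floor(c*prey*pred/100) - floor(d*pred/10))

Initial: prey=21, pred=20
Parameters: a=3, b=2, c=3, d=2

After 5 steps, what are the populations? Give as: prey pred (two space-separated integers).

Step 1: prey: 21+6-8=19; pred: 20+12-4=28
Step 2: prey: 19+5-10=14; pred: 28+15-5=38
Step 3: prey: 14+4-10=8; pred: 38+15-7=46
Step 4: prey: 8+2-7=3; pred: 46+11-9=48
Step 5: prey: 3+0-2=1; pred: 48+4-9=43

Answer: 1 43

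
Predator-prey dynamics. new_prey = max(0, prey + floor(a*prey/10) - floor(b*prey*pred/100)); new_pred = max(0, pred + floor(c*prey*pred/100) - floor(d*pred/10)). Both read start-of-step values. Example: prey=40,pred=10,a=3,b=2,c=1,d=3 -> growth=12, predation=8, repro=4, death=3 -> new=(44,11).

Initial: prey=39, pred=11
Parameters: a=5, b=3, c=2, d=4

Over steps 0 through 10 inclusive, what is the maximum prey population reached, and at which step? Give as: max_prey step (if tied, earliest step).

Step 1: prey: 39+19-12=46; pred: 11+8-4=15
Step 2: prey: 46+23-20=49; pred: 15+13-6=22
Step 3: prey: 49+24-32=41; pred: 22+21-8=35
Step 4: prey: 41+20-43=18; pred: 35+28-14=49
Step 5: prey: 18+9-26=1; pred: 49+17-19=47
Step 6: prey: 1+0-1=0; pred: 47+0-18=29
Step 7: prey: 0+0-0=0; pred: 29+0-11=18
Step 8: prey: 0+0-0=0; pred: 18+0-7=11
Step 9: prey: 0+0-0=0; pred: 11+0-4=7
Step 10: prey: 0+0-0=0; pred: 7+0-2=5
Max prey = 49 at step 2

Answer: 49 2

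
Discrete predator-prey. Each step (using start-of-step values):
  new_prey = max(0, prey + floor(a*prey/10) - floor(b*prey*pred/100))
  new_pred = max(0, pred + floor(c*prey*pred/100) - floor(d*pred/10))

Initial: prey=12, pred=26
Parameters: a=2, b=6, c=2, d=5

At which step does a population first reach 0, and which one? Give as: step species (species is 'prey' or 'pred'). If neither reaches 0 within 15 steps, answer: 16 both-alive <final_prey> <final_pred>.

Answer: 1 prey

Derivation:
Step 1: prey: 12+2-18=0; pred: 26+6-13=19
First extinction: prey at step 1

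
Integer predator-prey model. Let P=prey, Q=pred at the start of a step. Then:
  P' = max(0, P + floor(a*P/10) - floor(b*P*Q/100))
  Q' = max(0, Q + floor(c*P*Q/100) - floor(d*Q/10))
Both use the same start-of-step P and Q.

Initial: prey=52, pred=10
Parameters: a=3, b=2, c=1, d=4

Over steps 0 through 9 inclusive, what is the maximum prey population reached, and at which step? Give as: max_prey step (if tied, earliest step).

Answer: 64 3

Derivation:
Step 1: prey: 52+15-10=57; pred: 10+5-4=11
Step 2: prey: 57+17-12=62; pred: 11+6-4=13
Step 3: prey: 62+18-16=64; pred: 13+8-5=16
Step 4: prey: 64+19-20=63; pred: 16+10-6=20
Step 5: prey: 63+18-25=56; pred: 20+12-8=24
Step 6: prey: 56+16-26=46; pred: 24+13-9=28
Step 7: prey: 46+13-25=34; pred: 28+12-11=29
Step 8: prey: 34+10-19=25; pred: 29+9-11=27
Step 9: prey: 25+7-13=19; pred: 27+6-10=23
Max prey = 64 at step 3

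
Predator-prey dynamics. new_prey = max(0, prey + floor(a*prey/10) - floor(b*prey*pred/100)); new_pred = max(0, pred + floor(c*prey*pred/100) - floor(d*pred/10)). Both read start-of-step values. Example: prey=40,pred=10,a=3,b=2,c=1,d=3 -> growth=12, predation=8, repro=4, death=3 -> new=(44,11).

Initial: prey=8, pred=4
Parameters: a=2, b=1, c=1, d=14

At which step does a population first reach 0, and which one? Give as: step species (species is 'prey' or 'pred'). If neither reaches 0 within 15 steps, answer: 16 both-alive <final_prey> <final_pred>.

Step 1: prey: 8+1-0=9; pred: 4+0-5=0
First extinction: pred at step 1

Answer: 1 pred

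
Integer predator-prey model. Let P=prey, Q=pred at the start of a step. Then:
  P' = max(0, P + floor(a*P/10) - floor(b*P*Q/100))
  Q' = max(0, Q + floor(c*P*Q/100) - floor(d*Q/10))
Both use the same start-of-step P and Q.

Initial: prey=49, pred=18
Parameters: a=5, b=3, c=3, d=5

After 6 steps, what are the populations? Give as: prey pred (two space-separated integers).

Step 1: prey: 49+24-26=47; pred: 18+26-9=35
Step 2: prey: 47+23-49=21; pred: 35+49-17=67
Step 3: prey: 21+10-42=0; pred: 67+42-33=76
Step 4: prey: 0+0-0=0; pred: 76+0-38=38
Step 5: prey: 0+0-0=0; pred: 38+0-19=19
Step 6: prey: 0+0-0=0; pred: 19+0-9=10

Answer: 0 10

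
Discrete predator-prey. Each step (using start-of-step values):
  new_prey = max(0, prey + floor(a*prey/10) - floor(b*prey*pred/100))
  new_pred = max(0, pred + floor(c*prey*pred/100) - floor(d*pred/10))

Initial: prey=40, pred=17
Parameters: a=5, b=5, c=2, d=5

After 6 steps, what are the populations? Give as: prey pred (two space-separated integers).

Answer: 4 3

Derivation:
Step 1: prey: 40+20-34=26; pred: 17+13-8=22
Step 2: prey: 26+13-28=11; pred: 22+11-11=22
Step 3: prey: 11+5-12=4; pred: 22+4-11=15
Step 4: prey: 4+2-3=3; pred: 15+1-7=9
Step 5: prey: 3+1-1=3; pred: 9+0-4=5
Step 6: prey: 3+1-0=4; pred: 5+0-2=3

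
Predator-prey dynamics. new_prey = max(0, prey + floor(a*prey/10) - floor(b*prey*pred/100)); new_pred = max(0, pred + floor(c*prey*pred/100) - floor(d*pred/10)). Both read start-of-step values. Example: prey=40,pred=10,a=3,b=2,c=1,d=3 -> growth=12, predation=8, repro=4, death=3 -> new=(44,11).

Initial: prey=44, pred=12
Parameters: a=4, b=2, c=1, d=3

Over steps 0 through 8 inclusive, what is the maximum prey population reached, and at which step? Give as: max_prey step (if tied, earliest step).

Step 1: prey: 44+17-10=51; pred: 12+5-3=14
Step 2: prey: 51+20-14=57; pred: 14+7-4=17
Step 3: prey: 57+22-19=60; pred: 17+9-5=21
Step 4: prey: 60+24-25=59; pred: 21+12-6=27
Step 5: prey: 59+23-31=51; pred: 27+15-8=34
Step 6: prey: 51+20-34=37; pred: 34+17-10=41
Step 7: prey: 37+14-30=21; pred: 41+15-12=44
Step 8: prey: 21+8-18=11; pred: 44+9-13=40
Max prey = 60 at step 3

Answer: 60 3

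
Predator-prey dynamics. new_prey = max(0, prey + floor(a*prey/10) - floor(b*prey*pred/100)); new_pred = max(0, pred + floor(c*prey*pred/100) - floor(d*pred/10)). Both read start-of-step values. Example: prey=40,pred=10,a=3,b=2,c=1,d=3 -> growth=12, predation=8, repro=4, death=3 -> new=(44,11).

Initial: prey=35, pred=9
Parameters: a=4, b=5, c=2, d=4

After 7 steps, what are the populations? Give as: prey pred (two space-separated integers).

Answer: 4 6

Derivation:
Step 1: prey: 35+14-15=34; pred: 9+6-3=12
Step 2: prey: 34+13-20=27; pred: 12+8-4=16
Step 3: prey: 27+10-21=16; pred: 16+8-6=18
Step 4: prey: 16+6-14=8; pred: 18+5-7=16
Step 5: prey: 8+3-6=5; pred: 16+2-6=12
Step 6: prey: 5+2-3=4; pred: 12+1-4=9
Step 7: prey: 4+1-1=4; pred: 9+0-3=6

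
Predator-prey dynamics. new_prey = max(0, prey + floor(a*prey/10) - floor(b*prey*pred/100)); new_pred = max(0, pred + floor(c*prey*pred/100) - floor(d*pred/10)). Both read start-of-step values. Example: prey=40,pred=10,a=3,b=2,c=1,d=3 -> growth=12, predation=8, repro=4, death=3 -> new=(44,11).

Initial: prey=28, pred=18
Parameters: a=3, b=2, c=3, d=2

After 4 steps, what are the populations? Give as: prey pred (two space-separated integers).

Step 1: prey: 28+8-10=26; pred: 18+15-3=30
Step 2: prey: 26+7-15=18; pred: 30+23-6=47
Step 3: prey: 18+5-16=7; pred: 47+25-9=63
Step 4: prey: 7+2-8=1; pred: 63+13-12=64

Answer: 1 64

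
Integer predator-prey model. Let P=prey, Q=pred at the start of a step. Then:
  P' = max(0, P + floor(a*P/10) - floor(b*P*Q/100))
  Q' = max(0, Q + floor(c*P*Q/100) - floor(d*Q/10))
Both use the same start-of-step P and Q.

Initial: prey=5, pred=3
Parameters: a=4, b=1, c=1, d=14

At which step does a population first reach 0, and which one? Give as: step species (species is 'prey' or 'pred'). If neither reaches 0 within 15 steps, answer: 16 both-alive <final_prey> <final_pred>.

Step 1: prey: 5+2-0=7; pred: 3+0-4=0
First extinction: pred at step 1

Answer: 1 pred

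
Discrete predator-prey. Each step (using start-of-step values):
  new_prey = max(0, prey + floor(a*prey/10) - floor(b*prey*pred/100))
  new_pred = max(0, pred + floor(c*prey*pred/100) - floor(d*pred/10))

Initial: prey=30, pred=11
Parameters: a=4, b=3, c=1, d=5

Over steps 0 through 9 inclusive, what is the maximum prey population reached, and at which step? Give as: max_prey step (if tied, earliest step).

Answer: 131 9

Derivation:
Step 1: prey: 30+12-9=33; pred: 11+3-5=9
Step 2: prey: 33+13-8=38; pred: 9+2-4=7
Step 3: prey: 38+15-7=46; pred: 7+2-3=6
Step 4: prey: 46+18-8=56; pred: 6+2-3=5
Step 5: prey: 56+22-8=70; pred: 5+2-2=5
Step 6: prey: 70+28-10=88; pred: 5+3-2=6
Step 7: prey: 88+35-15=108; pred: 6+5-3=8
Step 8: prey: 108+43-25=126; pred: 8+8-4=12
Step 9: prey: 126+50-45=131; pred: 12+15-6=21
Max prey = 131 at step 9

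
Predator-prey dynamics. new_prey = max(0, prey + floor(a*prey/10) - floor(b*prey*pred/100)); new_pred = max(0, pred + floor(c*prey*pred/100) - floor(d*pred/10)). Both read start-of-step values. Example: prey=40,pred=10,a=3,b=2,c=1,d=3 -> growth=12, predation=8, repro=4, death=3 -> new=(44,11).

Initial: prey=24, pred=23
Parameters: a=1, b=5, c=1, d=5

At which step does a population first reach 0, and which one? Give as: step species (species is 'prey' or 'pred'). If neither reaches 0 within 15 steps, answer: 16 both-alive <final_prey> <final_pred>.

Answer: 1 prey

Derivation:
Step 1: prey: 24+2-27=0; pred: 23+5-11=17
First extinction: prey at step 1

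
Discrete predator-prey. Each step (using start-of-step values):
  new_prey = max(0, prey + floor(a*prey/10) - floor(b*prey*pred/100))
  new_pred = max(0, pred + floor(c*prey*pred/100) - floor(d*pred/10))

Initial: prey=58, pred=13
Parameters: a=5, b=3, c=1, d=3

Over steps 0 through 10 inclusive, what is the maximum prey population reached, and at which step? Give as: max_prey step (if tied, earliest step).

Step 1: prey: 58+29-22=65; pred: 13+7-3=17
Step 2: prey: 65+32-33=64; pred: 17+11-5=23
Step 3: prey: 64+32-44=52; pred: 23+14-6=31
Step 4: prey: 52+26-48=30; pred: 31+16-9=38
Step 5: prey: 30+15-34=11; pred: 38+11-11=38
Step 6: prey: 11+5-12=4; pred: 38+4-11=31
Step 7: prey: 4+2-3=3; pred: 31+1-9=23
Step 8: prey: 3+1-2=2; pred: 23+0-6=17
Step 9: prey: 2+1-1=2; pred: 17+0-5=12
Step 10: prey: 2+1-0=3; pred: 12+0-3=9
Max prey = 65 at step 1

Answer: 65 1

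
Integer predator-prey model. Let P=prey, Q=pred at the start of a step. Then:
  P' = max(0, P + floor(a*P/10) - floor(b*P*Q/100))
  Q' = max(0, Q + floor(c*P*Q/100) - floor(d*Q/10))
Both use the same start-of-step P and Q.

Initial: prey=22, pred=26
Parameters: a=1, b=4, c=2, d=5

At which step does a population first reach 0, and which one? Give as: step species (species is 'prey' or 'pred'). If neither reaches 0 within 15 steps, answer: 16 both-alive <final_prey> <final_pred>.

Step 1: prey: 22+2-22=2; pred: 26+11-13=24
Step 2: prey: 2+0-1=1; pred: 24+0-12=12
Step 3: prey: 1+0-0=1; pred: 12+0-6=6
Step 4: prey: 1+0-0=1; pred: 6+0-3=3
Step 5: prey: 1+0-0=1; pred: 3+0-1=2
Step 6: prey: 1+0-0=1; pred: 2+0-1=1
Step 7: prey: 1+0-0=1; pred: 1+0-0=1
Steps 8-15: state stable at prey=1, pred=1 (no change)
No extinction within 15 steps

Answer: 16 both-alive 1 1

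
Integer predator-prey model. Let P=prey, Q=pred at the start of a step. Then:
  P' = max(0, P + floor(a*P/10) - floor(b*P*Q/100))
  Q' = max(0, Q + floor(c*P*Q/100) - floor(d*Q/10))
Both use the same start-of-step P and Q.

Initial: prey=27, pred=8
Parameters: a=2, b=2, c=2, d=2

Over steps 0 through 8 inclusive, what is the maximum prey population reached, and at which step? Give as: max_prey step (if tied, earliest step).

Step 1: prey: 27+5-4=28; pred: 8+4-1=11
Step 2: prey: 28+5-6=27; pred: 11+6-2=15
Step 3: prey: 27+5-8=24; pred: 15+8-3=20
Step 4: prey: 24+4-9=19; pred: 20+9-4=25
Step 5: prey: 19+3-9=13; pred: 25+9-5=29
Step 6: prey: 13+2-7=8; pred: 29+7-5=31
Step 7: prey: 8+1-4=5; pred: 31+4-6=29
Step 8: prey: 5+1-2=4; pred: 29+2-5=26
Max prey = 28 at step 1

Answer: 28 1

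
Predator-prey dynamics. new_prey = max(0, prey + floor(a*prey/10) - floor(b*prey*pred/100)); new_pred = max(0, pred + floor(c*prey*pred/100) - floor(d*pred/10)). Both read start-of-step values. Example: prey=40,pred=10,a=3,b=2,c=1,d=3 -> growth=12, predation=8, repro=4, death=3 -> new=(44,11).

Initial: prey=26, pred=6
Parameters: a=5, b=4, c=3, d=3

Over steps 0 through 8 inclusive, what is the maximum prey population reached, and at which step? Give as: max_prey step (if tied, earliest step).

Step 1: prey: 26+13-6=33; pred: 6+4-1=9
Step 2: prey: 33+16-11=38; pred: 9+8-2=15
Step 3: prey: 38+19-22=35; pred: 15+17-4=28
Step 4: prey: 35+17-39=13; pred: 28+29-8=49
Step 5: prey: 13+6-25=0; pred: 49+19-14=54
Step 6: prey: 0+0-0=0; pred: 54+0-16=38
Step 7: prey: 0+0-0=0; pred: 38+0-11=27
Step 8: prey: 0+0-0=0; pred: 27+0-8=19
Max prey = 38 at step 2

Answer: 38 2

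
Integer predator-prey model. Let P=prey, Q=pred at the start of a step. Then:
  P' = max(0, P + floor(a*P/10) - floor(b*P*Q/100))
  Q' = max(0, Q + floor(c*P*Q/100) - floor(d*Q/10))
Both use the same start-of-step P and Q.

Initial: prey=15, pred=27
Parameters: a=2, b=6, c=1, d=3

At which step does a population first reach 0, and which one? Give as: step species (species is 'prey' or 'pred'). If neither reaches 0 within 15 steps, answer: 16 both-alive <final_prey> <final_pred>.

Step 1: prey: 15+3-24=0; pred: 27+4-8=23
First extinction: prey at step 1

Answer: 1 prey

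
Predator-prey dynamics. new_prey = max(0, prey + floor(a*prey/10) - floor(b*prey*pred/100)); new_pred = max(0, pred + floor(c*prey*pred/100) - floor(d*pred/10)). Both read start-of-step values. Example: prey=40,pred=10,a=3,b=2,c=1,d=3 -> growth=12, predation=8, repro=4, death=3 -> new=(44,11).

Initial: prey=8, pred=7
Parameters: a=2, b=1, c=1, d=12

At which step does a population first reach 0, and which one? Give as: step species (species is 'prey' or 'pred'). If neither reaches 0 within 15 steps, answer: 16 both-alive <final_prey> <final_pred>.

Step 1: prey: 8+1-0=9; pred: 7+0-8=0
First extinction: pred at step 1

Answer: 1 pred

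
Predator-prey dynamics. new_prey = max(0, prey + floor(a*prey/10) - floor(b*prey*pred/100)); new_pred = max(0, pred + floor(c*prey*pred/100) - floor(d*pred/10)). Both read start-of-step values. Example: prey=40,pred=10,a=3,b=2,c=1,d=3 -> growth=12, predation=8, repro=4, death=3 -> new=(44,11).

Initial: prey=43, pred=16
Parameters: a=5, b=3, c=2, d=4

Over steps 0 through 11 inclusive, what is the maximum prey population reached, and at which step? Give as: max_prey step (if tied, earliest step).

Step 1: prey: 43+21-20=44; pred: 16+13-6=23
Step 2: prey: 44+22-30=36; pred: 23+20-9=34
Step 3: prey: 36+18-36=18; pred: 34+24-13=45
Step 4: prey: 18+9-24=3; pred: 45+16-18=43
Step 5: prey: 3+1-3=1; pred: 43+2-17=28
Step 6: prey: 1+0-0=1; pred: 28+0-11=17
Step 7: prey: 1+0-0=1; pred: 17+0-6=11
Step 8: prey: 1+0-0=1; pred: 11+0-4=7
Step 9: prey: 1+0-0=1; pred: 7+0-2=5
Step 10: prey: 1+0-0=1; pred: 5+0-2=3
Step 11: prey: 1+0-0=1; pred: 3+0-1=2
Max prey = 44 at step 1

Answer: 44 1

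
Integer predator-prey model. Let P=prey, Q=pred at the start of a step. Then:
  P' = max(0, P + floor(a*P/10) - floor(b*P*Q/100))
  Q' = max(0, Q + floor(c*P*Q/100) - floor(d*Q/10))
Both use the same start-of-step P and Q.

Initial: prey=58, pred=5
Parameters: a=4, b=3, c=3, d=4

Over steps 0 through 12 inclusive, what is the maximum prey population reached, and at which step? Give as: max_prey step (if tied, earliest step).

Step 1: prey: 58+23-8=73; pred: 5+8-2=11
Step 2: prey: 73+29-24=78; pred: 11+24-4=31
Step 3: prey: 78+31-72=37; pred: 31+72-12=91
Step 4: prey: 37+14-101=0; pred: 91+101-36=156
Step 5: prey: 0+0-0=0; pred: 156+0-62=94
Step 6: prey: 0+0-0=0; pred: 94+0-37=57
Step 7: prey: 0+0-0=0; pred: 57+0-22=35
Step 8: prey: 0+0-0=0; pred: 35+0-14=21
Step 9: prey: 0+0-0=0; pred: 21+0-8=13
Step 10: prey: 0+0-0=0; pred: 13+0-5=8
Step 11: prey: 0+0-0=0; pred: 8+0-3=5
Step 12: prey: 0+0-0=0; pred: 5+0-2=3
Max prey = 78 at step 2

Answer: 78 2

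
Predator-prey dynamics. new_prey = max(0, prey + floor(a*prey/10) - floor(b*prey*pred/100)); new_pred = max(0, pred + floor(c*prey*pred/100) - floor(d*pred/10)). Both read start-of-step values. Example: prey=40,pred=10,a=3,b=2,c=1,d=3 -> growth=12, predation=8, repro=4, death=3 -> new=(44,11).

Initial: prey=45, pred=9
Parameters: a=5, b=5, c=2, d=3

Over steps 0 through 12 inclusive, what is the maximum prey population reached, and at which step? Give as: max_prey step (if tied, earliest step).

Step 1: prey: 45+22-20=47; pred: 9+8-2=15
Step 2: prey: 47+23-35=35; pred: 15+14-4=25
Step 3: prey: 35+17-43=9; pred: 25+17-7=35
Step 4: prey: 9+4-15=0; pred: 35+6-10=31
Step 5: prey: 0+0-0=0; pred: 31+0-9=22
Step 6: prey: 0+0-0=0; pred: 22+0-6=16
Step 7: prey: 0+0-0=0; pred: 16+0-4=12
Step 8: prey: 0+0-0=0; pred: 12+0-3=9
Step 9: prey: 0+0-0=0; pred: 9+0-2=7
Step 10: prey: 0+0-0=0; pred: 7+0-2=5
Step 11: prey: 0+0-0=0; pred: 5+0-1=4
Step 12: prey: 0+0-0=0; pred: 4+0-1=3
Max prey = 47 at step 1

Answer: 47 1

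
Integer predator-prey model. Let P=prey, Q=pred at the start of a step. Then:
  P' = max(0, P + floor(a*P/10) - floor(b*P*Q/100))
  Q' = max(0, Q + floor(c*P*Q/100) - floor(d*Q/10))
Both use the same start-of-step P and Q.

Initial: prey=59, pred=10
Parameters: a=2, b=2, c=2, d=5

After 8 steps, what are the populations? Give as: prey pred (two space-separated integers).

Answer: 1 6

Derivation:
Step 1: prey: 59+11-11=59; pred: 10+11-5=16
Step 2: prey: 59+11-18=52; pred: 16+18-8=26
Step 3: prey: 52+10-27=35; pred: 26+27-13=40
Step 4: prey: 35+7-28=14; pred: 40+28-20=48
Step 5: prey: 14+2-13=3; pred: 48+13-24=37
Step 6: prey: 3+0-2=1; pred: 37+2-18=21
Step 7: prey: 1+0-0=1; pred: 21+0-10=11
Step 8: prey: 1+0-0=1; pred: 11+0-5=6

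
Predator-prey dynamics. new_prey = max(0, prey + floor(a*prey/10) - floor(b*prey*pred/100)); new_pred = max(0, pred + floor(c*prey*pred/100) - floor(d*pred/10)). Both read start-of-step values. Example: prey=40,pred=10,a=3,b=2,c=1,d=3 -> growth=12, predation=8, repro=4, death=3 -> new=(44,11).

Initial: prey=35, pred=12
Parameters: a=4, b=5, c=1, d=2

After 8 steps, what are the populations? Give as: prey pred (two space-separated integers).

Answer: 5 7

Derivation:
Step 1: prey: 35+14-21=28; pred: 12+4-2=14
Step 2: prey: 28+11-19=20; pred: 14+3-2=15
Step 3: prey: 20+8-15=13; pred: 15+3-3=15
Step 4: prey: 13+5-9=9; pred: 15+1-3=13
Step 5: prey: 9+3-5=7; pred: 13+1-2=12
Step 6: prey: 7+2-4=5; pred: 12+0-2=10
Step 7: prey: 5+2-2=5; pred: 10+0-2=8
Step 8: prey: 5+2-2=5; pred: 8+0-1=7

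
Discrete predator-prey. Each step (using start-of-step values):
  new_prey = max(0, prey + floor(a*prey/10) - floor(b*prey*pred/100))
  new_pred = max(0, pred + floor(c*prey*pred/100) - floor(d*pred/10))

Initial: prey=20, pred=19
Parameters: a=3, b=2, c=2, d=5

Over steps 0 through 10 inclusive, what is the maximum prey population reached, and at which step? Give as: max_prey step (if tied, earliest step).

Step 1: prey: 20+6-7=19; pred: 19+7-9=17
Step 2: prey: 19+5-6=18; pred: 17+6-8=15
Step 3: prey: 18+5-5=18; pred: 15+5-7=13
Step 4: prey: 18+5-4=19; pred: 13+4-6=11
Step 5: prey: 19+5-4=20; pred: 11+4-5=10
Step 6: prey: 20+6-4=22; pred: 10+4-5=9
Step 7: prey: 22+6-3=25; pred: 9+3-4=8
Step 8: prey: 25+7-4=28; pred: 8+4-4=8
Step 9: prey: 28+8-4=32; pred: 8+4-4=8
Step 10: prey: 32+9-5=36; pred: 8+5-4=9
Max prey = 36 at step 10

Answer: 36 10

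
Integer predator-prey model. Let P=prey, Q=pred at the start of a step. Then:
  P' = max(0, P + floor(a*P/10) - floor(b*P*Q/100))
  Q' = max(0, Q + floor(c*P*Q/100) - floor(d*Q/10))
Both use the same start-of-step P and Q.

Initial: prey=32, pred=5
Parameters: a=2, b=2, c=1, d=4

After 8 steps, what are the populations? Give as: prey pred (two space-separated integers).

Step 1: prey: 32+6-3=35; pred: 5+1-2=4
Step 2: prey: 35+7-2=40; pred: 4+1-1=4
Step 3: prey: 40+8-3=45; pred: 4+1-1=4
Step 4: prey: 45+9-3=51; pred: 4+1-1=4
Step 5: prey: 51+10-4=57; pred: 4+2-1=5
Step 6: prey: 57+11-5=63; pred: 5+2-2=5
Step 7: prey: 63+12-6=69; pred: 5+3-2=6
Step 8: prey: 69+13-8=74; pred: 6+4-2=8

Answer: 74 8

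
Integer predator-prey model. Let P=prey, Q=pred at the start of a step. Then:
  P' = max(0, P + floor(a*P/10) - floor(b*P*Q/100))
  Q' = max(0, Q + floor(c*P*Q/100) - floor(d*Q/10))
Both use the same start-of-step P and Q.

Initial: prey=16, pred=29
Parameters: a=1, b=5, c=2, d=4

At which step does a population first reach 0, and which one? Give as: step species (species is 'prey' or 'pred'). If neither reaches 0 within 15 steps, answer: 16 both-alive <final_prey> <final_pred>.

Answer: 1 prey

Derivation:
Step 1: prey: 16+1-23=0; pred: 29+9-11=27
First extinction: prey at step 1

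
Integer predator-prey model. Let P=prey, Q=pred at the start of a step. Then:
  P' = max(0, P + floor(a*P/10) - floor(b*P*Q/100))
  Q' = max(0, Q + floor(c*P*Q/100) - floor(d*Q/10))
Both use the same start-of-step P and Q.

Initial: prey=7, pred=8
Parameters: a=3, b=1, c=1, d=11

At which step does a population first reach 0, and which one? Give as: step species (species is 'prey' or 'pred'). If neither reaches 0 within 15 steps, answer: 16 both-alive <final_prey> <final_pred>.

Step 1: prey: 7+2-0=9; pred: 8+0-8=0
First extinction: pred at step 1

Answer: 1 pred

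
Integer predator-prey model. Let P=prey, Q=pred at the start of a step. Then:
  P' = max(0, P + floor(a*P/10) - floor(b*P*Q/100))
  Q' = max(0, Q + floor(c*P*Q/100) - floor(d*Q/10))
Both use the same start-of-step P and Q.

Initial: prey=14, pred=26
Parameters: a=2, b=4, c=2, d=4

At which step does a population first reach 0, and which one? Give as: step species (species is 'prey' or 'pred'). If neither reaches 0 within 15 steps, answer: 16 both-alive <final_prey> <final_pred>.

Answer: 16 both-alive 1 2

Derivation:
Step 1: prey: 14+2-14=2; pred: 26+7-10=23
Step 2: prey: 2+0-1=1; pred: 23+0-9=14
Step 3: prey: 1+0-0=1; pred: 14+0-5=9
Step 4: prey: 1+0-0=1; pred: 9+0-3=6
Step 5: prey: 1+0-0=1; pred: 6+0-2=4
Step 6: prey: 1+0-0=1; pred: 4+0-1=3
Step 7: prey: 1+0-0=1; pred: 3+0-1=2
Step 8: prey: 1+0-0=1; pred: 2+0-0=2
Steps 9-15: state stable at prey=1, pred=2 (no change)
No extinction within 15 steps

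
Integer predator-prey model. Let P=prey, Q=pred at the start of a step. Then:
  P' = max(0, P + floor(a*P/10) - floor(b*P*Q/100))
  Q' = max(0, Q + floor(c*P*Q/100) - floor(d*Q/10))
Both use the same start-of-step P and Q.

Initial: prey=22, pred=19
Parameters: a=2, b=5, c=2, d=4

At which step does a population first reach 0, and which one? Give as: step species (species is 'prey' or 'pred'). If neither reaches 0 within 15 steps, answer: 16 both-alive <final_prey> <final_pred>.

Answer: 16 both-alive 1 2

Derivation:
Step 1: prey: 22+4-20=6; pred: 19+8-7=20
Step 2: prey: 6+1-6=1; pred: 20+2-8=14
Step 3: prey: 1+0-0=1; pred: 14+0-5=9
Step 4: prey: 1+0-0=1; pred: 9+0-3=6
Step 5: prey: 1+0-0=1; pred: 6+0-2=4
Step 6: prey: 1+0-0=1; pred: 4+0-1=3
Step 7: prey: 1+0-0=1; pred: 3+0-1=2
Step 8: prey: 1+0-0=1; pred: 2+0-0=2
Steps 9-15: state stable at prey=1, pred=2 (no change)
No extinction within 15 steps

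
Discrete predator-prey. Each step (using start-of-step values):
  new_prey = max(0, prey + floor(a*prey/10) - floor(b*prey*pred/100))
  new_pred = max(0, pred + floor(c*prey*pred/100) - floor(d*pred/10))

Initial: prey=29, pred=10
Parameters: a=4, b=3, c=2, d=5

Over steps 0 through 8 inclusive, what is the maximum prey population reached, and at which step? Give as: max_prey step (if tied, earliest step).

Answer: 39 4

Derivation:
Step 1: prey: 29+11-8=32; pred: 10+5-5=10
Step 2: prey: 32+12-9=35; pred: 10+6-5=11
Step 3: prey: 35+14-11=38; pred: 11+7-5=13
Step 4: prey: 38+15-14=39; pred: 13+9-6=16
Step 5: prey: 39+15-18=36; pred: 16+12-8=20
Step 6: prey: 36+14-21=29; pred: 20+14-10=24
Step 7: prey: 29+11-20=20; pred: 24+13-12=25
Step 8: prey: 20+8-15=13; pred: 25+10-12=23
Max prey = 39 at step 4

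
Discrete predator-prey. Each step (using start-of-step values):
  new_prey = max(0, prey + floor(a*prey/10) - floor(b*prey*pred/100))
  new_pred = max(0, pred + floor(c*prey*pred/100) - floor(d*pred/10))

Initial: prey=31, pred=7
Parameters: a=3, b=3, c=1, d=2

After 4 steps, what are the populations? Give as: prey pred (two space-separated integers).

Answer: 36 13

Derivation:
Step 1: prey: 31+9-6=34; pred: 7+2-1=8
Step 2: prey: 34+10-8=36; pred: 8+2-1=9
Step 3: prey: 36+10-9=37; pred: 9+3-1=11
Step 4: prey: 37+11-12=36; pred: 11+4-2=13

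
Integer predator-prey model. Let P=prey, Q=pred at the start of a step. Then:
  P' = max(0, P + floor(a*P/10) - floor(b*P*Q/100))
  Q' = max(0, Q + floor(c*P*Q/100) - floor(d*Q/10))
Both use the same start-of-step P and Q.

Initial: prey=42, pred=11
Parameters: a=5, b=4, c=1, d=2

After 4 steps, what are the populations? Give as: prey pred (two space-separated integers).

Answer: 27 23

Derivation:
Step 1: prey: 42+21-18=45; pred: 11+4-2=13
Step 2: prey: 45+22-23=44; pred: 13+5-2=16
Step 3: prey: 44+22-28=38; pred: 16+7-3=20
Step 4: prey: 38+19-30=27; pred: 20+7-4=23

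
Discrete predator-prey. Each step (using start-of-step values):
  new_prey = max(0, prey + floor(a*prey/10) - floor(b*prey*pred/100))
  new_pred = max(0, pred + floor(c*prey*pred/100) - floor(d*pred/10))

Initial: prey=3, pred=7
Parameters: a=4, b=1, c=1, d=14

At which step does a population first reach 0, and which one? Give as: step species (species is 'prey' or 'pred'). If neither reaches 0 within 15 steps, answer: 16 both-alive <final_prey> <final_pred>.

Answer: 1 pred

Derivation:
Step 1: prey: 3+1-0=4; pred: 7+0-9=0
First extinction: pred at step 1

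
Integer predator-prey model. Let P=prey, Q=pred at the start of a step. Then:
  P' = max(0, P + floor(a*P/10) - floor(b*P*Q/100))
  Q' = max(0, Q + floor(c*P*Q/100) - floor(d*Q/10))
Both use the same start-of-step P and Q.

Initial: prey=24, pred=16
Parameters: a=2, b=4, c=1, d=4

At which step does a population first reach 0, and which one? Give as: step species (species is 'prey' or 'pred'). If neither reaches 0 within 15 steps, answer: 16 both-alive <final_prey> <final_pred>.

Answer: 16 both-alive 24 2

Derivation:
Step 1: prey: 24+4-15=13; pred: 16+3-6=13
Step 2: prey: 13+2-6=9; pred: 13+1-5=9
Step 3: prey: 9+1-3=7; pred: 9+0-3=6
Step 4: prey: 7+1-1=7; pred: 6+0-2=4
Step 5: prey: 7+1-1=7; pred: 4+0-1=3
Step 6: prey: 7+1-0=8; pred: 3+0-1=2
Step 7: prey: 8+1-0=9; pred: 2+0-0=2
Step 8: prey: 9+1-0=10; pred: 2+0-0=2
Step 9: prey: 10+2-0=12; pred: 2+0-0=2
Step 10: prey: 12+2-0=14; pred: 2+0-0=2
Step 11: prey: 14+2-1=15; pred: 2+0-0=2
Step 12: prey: 15+3-1=17; pred: 2+0-0=2
Step 13: prey: 17+3-1=19; pred: 2+0-0=2
Step 14: prey: 19+3-1=21; pred: 2+0-0=2
Step 15: prey: 21+4-1=24; pred: 2+0-0=2
No extinction within 15 steps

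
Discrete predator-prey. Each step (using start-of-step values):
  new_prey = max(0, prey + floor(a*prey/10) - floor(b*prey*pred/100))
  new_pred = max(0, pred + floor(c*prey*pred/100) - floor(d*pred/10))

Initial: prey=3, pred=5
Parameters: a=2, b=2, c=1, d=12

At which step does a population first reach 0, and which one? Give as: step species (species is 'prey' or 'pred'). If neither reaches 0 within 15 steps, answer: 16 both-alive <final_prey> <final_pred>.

Answer: 1 pred

Derivation:
Step 1: prey: 3+0-0=3; pred: 5+0-6=0
First extinction: pred at step 1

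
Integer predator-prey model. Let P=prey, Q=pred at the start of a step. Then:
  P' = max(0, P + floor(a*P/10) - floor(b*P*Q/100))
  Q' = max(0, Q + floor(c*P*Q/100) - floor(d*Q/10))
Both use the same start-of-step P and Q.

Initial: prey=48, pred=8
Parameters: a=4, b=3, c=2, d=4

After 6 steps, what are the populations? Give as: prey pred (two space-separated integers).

Answer: 0 30

Derivation:
Step 1: prey: 48+19-11=56; pred: 8+7-3=12
Step 2: prey: 56+22-20=58; pred: 12+13-4=21
Step 3: prey: 58+23-36=45; pred: 21+24-8=37
Step 4: prey: 45+18-49=14; pred: 37+33-14=56
Step 5: prey: 14+5-23=0; pred: 56+15-22=49
Step 6: prey: 0+0-0=0; pred: 49+0-19=30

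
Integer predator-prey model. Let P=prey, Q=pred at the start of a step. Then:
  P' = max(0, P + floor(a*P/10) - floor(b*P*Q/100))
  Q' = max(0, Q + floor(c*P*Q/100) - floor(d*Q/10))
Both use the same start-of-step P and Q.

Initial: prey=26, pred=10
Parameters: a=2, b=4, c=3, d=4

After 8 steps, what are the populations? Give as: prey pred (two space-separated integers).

Step 1: prey: 26+5-10=21; pred: 10+7-4=13
Step 2: prey: 21+4-10=15; pred: 13+8-5=16
Step 3: prey: 15+3-9=9; pred: 16+7-6=17
Step 4: prey: 9+1-6=4; pred: 17+4-6=15
Step 5: prey: 4+0-2=2; pred: 15+1-6=10
Step 6: prey: 2+0-0=2; pred: 10+0-4=6
Step 7: prey: 2+0-0=2; pred: 6+0-2=4
Step 8: prey: 2+0-0=2; pred: 4+0-1=3

Answer: 2 3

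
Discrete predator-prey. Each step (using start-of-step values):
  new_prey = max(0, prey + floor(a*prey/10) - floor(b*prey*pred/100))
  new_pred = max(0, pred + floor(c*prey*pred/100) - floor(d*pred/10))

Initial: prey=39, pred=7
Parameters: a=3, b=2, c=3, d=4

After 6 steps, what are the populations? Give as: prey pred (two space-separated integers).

Step 1: prey: 39+11-5=45; pred: 7+8-2=13
Step 2: prey: 45+13-11=47; pred: 13+17-5=25
Step 3: prey: 47+14-23=38; pred: 25+35-10=50
Step 4: prey: 38+11-38=11; pred: 50+57-20=87
Step 5: prey: 11+3-19=0; pred: 87+28-34=81
Step 6: prey: 0+0-0=0; pred: 81+0-32=49

Answer: 0 49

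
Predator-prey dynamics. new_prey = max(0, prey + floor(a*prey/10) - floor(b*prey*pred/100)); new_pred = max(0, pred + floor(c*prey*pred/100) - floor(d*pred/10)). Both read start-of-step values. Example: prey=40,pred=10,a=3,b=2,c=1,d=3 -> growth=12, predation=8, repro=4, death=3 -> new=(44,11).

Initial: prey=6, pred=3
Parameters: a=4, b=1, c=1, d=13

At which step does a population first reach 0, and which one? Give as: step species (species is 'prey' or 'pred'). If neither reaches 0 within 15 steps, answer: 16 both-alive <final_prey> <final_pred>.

Step 1: prey: 6+2-0=8; pred: 3+0-3=0
First extinction: pred at step 1

Answer: 1 pred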